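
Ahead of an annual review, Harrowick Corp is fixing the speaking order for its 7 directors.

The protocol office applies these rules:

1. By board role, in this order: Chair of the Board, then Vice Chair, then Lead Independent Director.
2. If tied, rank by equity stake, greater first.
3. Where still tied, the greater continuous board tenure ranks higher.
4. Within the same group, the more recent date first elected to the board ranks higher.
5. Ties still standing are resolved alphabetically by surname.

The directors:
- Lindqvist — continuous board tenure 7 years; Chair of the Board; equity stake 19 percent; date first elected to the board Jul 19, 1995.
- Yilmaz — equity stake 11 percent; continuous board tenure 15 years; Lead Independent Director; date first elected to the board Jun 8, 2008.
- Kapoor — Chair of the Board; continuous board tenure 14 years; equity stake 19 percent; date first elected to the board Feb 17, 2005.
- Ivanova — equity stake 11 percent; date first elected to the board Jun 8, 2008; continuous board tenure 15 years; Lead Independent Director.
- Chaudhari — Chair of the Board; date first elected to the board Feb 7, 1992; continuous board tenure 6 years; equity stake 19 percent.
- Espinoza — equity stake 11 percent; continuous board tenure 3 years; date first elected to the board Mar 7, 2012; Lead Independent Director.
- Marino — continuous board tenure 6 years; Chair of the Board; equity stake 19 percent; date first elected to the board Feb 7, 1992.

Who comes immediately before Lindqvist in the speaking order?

By board role: Kapoor, Lindqvist, Chaudhari and Marino (Chair of the Board); then Ivanova, Yilmaz and Espinoza (Lead Independent Director).
Kapoor, Lindqvist, Chaudhari and Marino all have equity stake 19 percent, so the next rule applies.
Among Kapoor, Lindqvist, Chaudhari and Marino, by continuous board tenure (higher first): Kapoor (14 years) before Lindqvist (7 years) before Chaudhari and Marino (6 years).
Chaudhari and Marino both have date first elected to the board Feb 7, 1992, so the next rule applies.
Among Chaudhari and Marino, alphabetically by surname: Chaudhari before Marino.
Ivanova, Yilmaz and Espinoza all have equity stake 11 percent, so the next rule applies.
Among Ivanova, Yilmaz and Espinoza, by continuous board tenure (higher first): Ivanova and Yilmaz (15 years) before Espinoza (3 years).
Ivanova and Yilmaz both have date first elected to the board Jun 8, 2008, so the next rule applies.
Among Ivanova and Yilmaz, alphabetically by surname: Ivanova before Yilmaz.
Order: Kapoor, Lindqvist, Chaudhari, Marino, Ivanova, Yilmaz, Espinoza.

Kapoor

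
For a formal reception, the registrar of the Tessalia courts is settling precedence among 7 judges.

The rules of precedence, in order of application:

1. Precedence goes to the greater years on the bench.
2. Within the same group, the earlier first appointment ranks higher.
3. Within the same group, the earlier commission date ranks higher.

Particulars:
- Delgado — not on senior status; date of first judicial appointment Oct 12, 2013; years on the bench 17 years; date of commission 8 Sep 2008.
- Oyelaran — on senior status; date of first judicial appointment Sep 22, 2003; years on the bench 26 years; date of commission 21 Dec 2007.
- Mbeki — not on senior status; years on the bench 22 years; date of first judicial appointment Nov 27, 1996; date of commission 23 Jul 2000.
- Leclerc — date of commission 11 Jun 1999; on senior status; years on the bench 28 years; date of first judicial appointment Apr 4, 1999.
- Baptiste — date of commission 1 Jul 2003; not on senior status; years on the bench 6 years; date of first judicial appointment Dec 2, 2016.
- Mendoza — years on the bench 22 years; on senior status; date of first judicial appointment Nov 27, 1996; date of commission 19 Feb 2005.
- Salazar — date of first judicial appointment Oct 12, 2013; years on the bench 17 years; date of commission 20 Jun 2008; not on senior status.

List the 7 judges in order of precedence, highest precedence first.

Leclerc, Oyelaran, Mbeki, Mendoza, Salazar, Delgado, Baptiste

By years on the bench (higher first): Leclerc (28 years); then Oyelaran (26 years); then Mbeki and Mendoza (both 22 years); then Salazar and Delgado (both 17 years); then Baptiste (6 years).
Mbeki and Mendoza both have date of first judicial appointment Nov 27, 1996, so the next rule applies.
Among Mbeki and Mendoza, by date of commission (earlier first): Mbeki (23 Jul 2000) before Mendoza (19 Feb 2005).
Salazar and Delgado both have date of first judicial appointment Oct 12, 2013, so the next rule applies.
Among Salazar and Delgado, by date of commission (earlier first): Salazar (20 Jun 2008) before Delgado (8 Sep 2008).
Full order: Leclerc, Oyelaran, Mbeki, Mendoza, Salazar, Delgado, Baptiste.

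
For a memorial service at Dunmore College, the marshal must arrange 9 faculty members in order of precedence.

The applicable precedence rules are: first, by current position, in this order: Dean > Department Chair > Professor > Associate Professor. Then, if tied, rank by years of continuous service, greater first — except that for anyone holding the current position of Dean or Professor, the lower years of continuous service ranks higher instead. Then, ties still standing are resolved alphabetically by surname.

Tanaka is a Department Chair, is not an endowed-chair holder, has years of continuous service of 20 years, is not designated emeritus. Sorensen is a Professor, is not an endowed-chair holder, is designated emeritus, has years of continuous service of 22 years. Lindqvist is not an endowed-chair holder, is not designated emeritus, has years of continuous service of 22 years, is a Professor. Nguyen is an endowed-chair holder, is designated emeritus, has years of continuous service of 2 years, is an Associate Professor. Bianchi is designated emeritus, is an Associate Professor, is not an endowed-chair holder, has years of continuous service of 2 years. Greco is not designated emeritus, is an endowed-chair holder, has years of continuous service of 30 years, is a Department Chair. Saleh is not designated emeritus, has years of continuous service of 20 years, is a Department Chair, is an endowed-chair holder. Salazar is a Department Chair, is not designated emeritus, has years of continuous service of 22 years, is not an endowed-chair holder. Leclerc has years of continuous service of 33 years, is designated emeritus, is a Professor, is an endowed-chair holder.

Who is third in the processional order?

By current position: Greco, Salazar, Saleh and Tanaka (Department Chair); then Lindqvist, Sorensen and Leclerc (Professor); then Bianchi and Nguyen (Associate Professor).
Among Greco, Salazar, Saleh and Tanaka, by years of continuous service (higher first): Greco (30 years) before Salazar (22 years) before Saleh and Tanaka (20 years).
Among Saleh and Tanaka, alphabetically by surname: Saleh before Tanaka.
Among Lindqvist, Sorensen and Leclerc, by years of continuous service (lower first) (reversed rule for this group): Lindqvist and Sorensen (22 years) before Leclerc (33 years).
Among Lindqvist and Sorensen, alphabetically by surname: Lindqvist before Sorensen.
Bianchi and Nguyen both have years of continuous service 2 years, so the next rule applies.
Among Bianchi and Nguyen, alphabetically by surname: Bianchi before Nguyen.
Order: Greco, Salazar, Saleh, Tanaka, Lindqvist, Sorensen, Leclerc, Bianchi, Nguyen.

Saleh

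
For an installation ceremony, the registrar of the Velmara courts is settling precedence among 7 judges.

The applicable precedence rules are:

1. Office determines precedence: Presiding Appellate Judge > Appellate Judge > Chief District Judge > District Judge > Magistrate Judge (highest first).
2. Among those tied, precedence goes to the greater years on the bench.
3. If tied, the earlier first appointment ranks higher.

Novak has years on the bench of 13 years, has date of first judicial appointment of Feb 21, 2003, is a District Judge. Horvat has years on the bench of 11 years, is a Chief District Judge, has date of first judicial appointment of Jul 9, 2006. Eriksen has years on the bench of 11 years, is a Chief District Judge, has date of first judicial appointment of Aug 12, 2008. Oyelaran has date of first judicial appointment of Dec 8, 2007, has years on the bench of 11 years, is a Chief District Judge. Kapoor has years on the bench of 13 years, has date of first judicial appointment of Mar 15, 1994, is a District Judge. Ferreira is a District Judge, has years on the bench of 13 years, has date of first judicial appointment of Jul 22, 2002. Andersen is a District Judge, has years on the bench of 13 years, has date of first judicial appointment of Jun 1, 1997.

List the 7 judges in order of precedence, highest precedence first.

Horvat, Oyelaran, Eriksen, Kapoor, Andersen, Ferreira, Novak

By office: Horvat, Oyelaran and Eriksen (Chief District Judge); then Kapoor, Andersen, Ferreira and Novak (District Judge).
Horvat, Oyelaran and Eriksen all have years on the bench 11 years, so the next rule applies.
Among Horvat, Oyelaran and Eriksen, by date of first judicial appointment (earlier first): Horvat (Jul 9, 2006) before Oyelaran (Dec 8, 2007) before Eriksen (Aug 12, 2008).
Kapoor, Andersen, Ferreira and Novak all have years on the bench 13 years, so the next rule applies.
Among Kapoor, Andersen, Ferreira and Novak, by date of first judicial appointment (earlier first): Kapoor (Mar 15, 1994) before Andersen (Jun 1, 1997) before Ferreira (Jul 22, 2002) before Novak (Feb 21, 2003).
Full order: Horvat, Oyelaran, Eriksen, Kapoor, Andersen, Ferreira, Novak.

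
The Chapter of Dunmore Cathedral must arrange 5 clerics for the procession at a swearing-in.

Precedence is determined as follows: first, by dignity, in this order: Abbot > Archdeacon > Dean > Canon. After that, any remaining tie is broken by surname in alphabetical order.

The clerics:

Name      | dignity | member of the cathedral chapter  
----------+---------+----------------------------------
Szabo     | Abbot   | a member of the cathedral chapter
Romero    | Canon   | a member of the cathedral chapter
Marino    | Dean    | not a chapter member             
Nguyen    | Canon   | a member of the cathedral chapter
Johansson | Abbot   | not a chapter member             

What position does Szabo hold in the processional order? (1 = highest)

2

By dignity: Johansson and Szabo (Abbot); then Marino (Dean); then Nguyen and Romero (Canon).
Among Johansson and Szabo, alphabetically by surname: Johansson before Szabo.
Among Nguyen and Romero, alphabetically by surname: Nguyen before Romero.
Order: Johansson, Szabo, Marino, Nguyen, Romero. So position 2.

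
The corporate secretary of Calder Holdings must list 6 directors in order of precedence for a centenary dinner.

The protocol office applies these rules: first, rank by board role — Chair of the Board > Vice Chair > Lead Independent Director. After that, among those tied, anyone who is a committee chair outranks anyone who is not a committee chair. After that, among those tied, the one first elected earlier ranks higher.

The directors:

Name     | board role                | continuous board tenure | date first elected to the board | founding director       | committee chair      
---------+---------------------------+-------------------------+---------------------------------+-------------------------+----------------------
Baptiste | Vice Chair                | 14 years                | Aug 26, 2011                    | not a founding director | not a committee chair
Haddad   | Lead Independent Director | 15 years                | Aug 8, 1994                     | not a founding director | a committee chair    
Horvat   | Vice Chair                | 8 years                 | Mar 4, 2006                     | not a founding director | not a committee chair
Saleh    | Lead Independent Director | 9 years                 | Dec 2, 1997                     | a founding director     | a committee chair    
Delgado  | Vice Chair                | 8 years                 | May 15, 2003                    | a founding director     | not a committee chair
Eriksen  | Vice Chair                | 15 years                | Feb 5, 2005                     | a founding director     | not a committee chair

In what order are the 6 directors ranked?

Delgado, Eriksen, Horvat, Baptiste, Haddad, Saleh

By board role: Delgado, Eriksen, Horvat and Baptiste (Vice Chair); then Haddad and Saleh (Lead Independent Director).
Delgado, Eriksen, Horvat and Baptiste are each not a committee chair, so the next rule applies.
Among Delgado, Eriksen, Horvat and Baptiste, by date first elected to the board (earlier first): Delgado (May 15, 2003) before Eriksen (Feb 5, 2005) before Horvat (Mar 4, 2006) before Baptiste (Aug 26, 2011).
Haddad and Saleh are each a committee chair, so the next rule applies.
Among Haddad and Saleh, by date first elected to the board (earlier first): Haddad (Aug 8, 1994) before Saleh (Dec 2, 1997).
Full order: Delgado, Eriksen, Horvat, Baptiste, Haddad, Saleh.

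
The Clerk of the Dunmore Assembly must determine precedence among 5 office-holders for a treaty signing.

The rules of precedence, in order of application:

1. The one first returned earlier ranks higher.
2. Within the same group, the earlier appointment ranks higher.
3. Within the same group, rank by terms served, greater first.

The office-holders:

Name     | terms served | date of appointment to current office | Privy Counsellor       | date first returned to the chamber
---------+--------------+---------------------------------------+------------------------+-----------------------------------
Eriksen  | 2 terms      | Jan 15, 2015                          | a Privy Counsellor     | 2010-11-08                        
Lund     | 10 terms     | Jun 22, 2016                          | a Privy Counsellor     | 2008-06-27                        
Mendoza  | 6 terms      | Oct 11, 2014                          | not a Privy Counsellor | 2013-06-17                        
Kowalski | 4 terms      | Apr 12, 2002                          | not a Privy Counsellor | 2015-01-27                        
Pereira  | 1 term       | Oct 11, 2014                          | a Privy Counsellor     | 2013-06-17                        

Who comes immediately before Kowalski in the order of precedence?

By date first returned to the chamber (earlier first): Lund (2008-06-27); then Eriksen (2010-11-08); then Mendoza and Pereira (both 2013-06-17); then Kowalski (2015-01-27).
Mendoza and Pereira both have date of appointment to current office Oct 11, 2014, so the next rule applies.
Among Mendoza and Pereira, by terms served (higher first): Mendoza (6 terms) before Pereira (1 term).
Order: Lund, Eriksen, Mendoza, Pereira, Kowalski.

Pereira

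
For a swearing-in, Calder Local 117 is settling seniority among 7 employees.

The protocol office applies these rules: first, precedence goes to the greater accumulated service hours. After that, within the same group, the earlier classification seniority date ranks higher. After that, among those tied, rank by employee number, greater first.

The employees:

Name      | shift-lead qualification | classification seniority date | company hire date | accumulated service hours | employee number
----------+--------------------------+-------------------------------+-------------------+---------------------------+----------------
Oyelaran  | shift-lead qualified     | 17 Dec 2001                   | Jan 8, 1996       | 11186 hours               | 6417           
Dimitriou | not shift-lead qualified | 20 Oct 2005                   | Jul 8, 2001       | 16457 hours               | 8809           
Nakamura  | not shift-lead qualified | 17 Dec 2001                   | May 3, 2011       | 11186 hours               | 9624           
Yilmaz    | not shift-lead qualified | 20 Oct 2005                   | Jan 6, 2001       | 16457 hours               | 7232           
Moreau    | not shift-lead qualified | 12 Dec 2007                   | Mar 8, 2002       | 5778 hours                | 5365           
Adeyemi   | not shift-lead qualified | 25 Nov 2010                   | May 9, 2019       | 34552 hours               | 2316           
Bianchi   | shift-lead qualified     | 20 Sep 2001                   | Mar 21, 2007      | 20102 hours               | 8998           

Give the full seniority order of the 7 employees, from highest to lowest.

By accumulated service hours (higher first): Adeyemi (34552 hours); then Bianchi (20102 hours); then Dimitriou and Yilmaz (both 16457 hours); then Nakamura and Oyelaran (both 11186 hours); then Moreau (5778 hours).
Dimitriou and Yilmaz both have classification seniority date 20 Oct 2005, so the next rule applies.
Among Dimitriou and Yilmaz, by employee number (higher first): Dimitriou (8809) before Yilmaz (7232).
Nakamura and Oyelaran both have classification seniority date 17 Dec 2001, so the next rule applies.
Among Nakamura and Oyelaran, by employee number (higher first): Nakamura (9624) before Oyelaran (6417).
Full order: Adeyemi, Bianchi, Dimitriou, Yilmaz, Nakamura, Oyelaran, Moreau.

Adeyemi, Bianchi, Dimitriou, Yilmaz, Nakamura, Oyelaran, Moreau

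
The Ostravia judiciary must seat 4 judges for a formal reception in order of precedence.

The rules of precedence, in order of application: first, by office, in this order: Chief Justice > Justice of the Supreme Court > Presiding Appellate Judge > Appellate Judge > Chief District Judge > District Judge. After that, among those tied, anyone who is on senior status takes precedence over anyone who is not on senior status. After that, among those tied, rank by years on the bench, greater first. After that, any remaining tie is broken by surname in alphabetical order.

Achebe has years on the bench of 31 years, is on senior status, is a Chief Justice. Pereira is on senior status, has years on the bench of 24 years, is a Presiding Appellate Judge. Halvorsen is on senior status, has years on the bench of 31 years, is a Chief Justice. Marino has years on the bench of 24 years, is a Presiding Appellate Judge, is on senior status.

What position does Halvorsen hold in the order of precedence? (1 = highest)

2

By office: Achebe and Halvorsen (Chief Justice); then Marino and Pereira (Presiding Appellate Judge).
Achebe and Halvorsen are each on senior status, so the next rule applies.
Achebe and Halvorsen both have years on the bench 31 years, so the next rule applies.
Among Achebe and Halvorsen, alphabetically by surname: Achebe before Halvorsen.
Marino and Pereira are each on senior status, so the next rule applies.
Marino and Pereira both have years on the bench 24 years, so the next rule applies.
Among Marino and Pereira, alphabetically by surname: Marino before Pereira.
Order: Achebe, Halvorsen, Marino, Pereira. So position 2.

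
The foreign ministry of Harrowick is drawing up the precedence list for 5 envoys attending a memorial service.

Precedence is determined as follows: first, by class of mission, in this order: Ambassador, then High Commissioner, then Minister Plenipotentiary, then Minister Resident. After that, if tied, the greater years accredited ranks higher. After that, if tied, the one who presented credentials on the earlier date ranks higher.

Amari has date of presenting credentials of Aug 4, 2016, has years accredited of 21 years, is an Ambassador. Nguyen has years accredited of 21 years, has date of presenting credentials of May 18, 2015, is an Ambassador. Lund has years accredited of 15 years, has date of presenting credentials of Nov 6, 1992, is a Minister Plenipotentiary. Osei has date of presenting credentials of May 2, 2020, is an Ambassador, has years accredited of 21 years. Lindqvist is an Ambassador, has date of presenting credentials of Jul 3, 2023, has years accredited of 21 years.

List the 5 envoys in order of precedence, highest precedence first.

Nguyen, Amari, Osei, Lindqvist, Lund

By class of mission: Nguyen, Amari, Osei and Lindqvist (Ambassador); then Lund (Minister Plenipotentiary).
Nguyen, Amari, Osei and Lindqvist all have years accredited 21 years, so the next rule applies.
Among Nguyen, Amari, Osei and Lindqvist, by date of presenting credentials (earlier first): Nguyen (May 18, 2015) before Amari (Aug 4, 2016) before Osei (May 2, 2020) before Lindqvist (Jul 3, 2023).
Full order: Nguyen, Amari, Osei, Lindqvist, Lund.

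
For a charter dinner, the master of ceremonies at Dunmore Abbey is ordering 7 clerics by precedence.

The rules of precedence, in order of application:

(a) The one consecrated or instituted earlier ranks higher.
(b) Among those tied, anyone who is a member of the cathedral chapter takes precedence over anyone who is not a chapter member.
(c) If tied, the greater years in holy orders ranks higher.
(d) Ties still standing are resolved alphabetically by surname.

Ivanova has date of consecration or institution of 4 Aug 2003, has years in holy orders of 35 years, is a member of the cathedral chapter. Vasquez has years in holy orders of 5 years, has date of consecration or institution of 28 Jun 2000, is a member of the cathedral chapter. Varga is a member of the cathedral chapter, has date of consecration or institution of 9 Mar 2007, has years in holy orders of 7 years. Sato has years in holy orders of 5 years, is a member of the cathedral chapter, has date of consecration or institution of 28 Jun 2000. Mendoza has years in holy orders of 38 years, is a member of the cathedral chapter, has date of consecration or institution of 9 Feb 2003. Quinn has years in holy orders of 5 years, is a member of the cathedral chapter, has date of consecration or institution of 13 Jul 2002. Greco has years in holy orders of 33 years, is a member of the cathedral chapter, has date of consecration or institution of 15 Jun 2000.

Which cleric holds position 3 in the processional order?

By date of consecration or institution (earlier first): Greco (15 Jun 2000); then Sato and Vasquez (both 28 Jun 2000); then Quinn (13 Jul 2002); then Mendoza (9 Feb 2003); then Ivanova (4 Aug 2003); then Varga (9 Mar 2007).
Sato and Vasquez are each a member of the cathedral chapter, so the next rule applies.
Sato and Vasquez both have years in holy orders 5 years, so the next rule applies.
Among Sato and Vasquez, alphabetically by surname: Sato before Vasquez.
Order: Greco, Sato, Vasquez, Quinn, Mendoza, Ivanova, Varga.

Vasquez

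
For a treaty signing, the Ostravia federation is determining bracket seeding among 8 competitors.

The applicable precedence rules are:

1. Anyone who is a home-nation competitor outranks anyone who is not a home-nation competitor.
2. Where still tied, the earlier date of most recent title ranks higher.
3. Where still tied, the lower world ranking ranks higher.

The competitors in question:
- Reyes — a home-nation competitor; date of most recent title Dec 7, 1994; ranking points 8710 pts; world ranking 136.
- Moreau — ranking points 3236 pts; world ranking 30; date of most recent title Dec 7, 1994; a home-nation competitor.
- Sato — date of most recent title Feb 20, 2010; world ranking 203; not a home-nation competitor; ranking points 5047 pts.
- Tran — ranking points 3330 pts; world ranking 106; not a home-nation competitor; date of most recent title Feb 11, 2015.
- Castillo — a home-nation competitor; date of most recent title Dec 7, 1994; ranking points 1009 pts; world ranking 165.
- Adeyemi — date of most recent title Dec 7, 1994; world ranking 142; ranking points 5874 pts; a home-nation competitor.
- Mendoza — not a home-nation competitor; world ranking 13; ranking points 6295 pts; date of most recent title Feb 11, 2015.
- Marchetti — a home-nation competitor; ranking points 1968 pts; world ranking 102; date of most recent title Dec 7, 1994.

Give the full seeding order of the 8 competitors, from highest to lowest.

By the first rule: Moreau, Marchetti, Reyes, Adeyemi and Castillo (each a home-nation competitor); then Sato, Mendoza and Tran (each not a home-nation competitor).
Moreau, Marchetti, Reyes, Adeyemi and Castillo all have date of most recent title Dec 7, 1994, so the next rule applies.
Among Moreau, Marchetti, Reyes, Adeyemi and Castillo, by world ranking (lower first): Moreau (30) before Marchetti (102) before Reyes (136) before Adeyemi (142) before Castillo (165).
Among Sato, Mendoza and Tran, by date of most recent title (earlier first): Sato (Feb 20, 2010) before Mendoza and Tran (Feb 11, 2015).
Among Mendoza and Tran, by world ranking (lower first): Mendoza (13) before Tran (106).
Full order: Moreau, Marchetti, Reyes, Adeyemi, Castillo, Sato, Mendoza, Tran.

Moreau, Marchetti, Reyes, Adeyemi, Castillo, Sato, Mendoza, Tran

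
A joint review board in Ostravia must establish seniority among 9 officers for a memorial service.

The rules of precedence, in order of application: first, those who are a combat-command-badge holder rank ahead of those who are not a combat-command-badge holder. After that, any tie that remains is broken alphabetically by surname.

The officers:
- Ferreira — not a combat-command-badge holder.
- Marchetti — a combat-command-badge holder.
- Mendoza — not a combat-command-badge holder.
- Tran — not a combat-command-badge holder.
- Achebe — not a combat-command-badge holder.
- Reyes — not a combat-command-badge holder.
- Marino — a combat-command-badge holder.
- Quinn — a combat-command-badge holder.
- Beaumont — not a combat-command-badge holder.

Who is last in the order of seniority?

By the first rule: Marchetti, Marino and Quinn (each a combat-command-badge holder); then Achebe, Beaumont, Ferreira, Mendoza, Reyes and Tran (each not a combat-command-badge holder).
Among Marchetti, Marino and Quinn, alphabetically by surname: Marchetti before Marino before Quinn.
Among Achebe, Beaumont, Ferreira, Mendoza, Reyes and Tran, alphabetically by surname: Achebe before Beaumont before Ferreira before Mendoza before Reyes before Tran.
Order: Marchetti, Marino, Quinn, Achebe, Beaumont, Ferreira, Mendoza, Reyes, Tran.

Tran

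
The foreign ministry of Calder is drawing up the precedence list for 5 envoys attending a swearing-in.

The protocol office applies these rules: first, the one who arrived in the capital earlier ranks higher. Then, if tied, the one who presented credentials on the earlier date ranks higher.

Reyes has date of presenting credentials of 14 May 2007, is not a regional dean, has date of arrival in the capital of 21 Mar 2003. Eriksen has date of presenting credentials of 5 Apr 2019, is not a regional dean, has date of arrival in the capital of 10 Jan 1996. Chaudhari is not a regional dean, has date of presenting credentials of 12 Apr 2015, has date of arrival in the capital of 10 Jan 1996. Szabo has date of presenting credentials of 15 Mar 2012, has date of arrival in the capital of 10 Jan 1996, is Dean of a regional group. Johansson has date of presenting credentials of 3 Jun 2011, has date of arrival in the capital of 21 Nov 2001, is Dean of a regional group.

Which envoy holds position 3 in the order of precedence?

By date of arrival in the capital (earlier first): Szabo, Chaudhari and Eriksen (each 10 Jan 1996); then Johansson (21 Nov 2001); then Reyes (21 Mar 2003).
Among Szabo, Chaudhari and Eriksen, by date of presenting credentials (earlier first): Szabo (15 Mar 2012) before Chaudhari (12 Apr 2015) before Eriksen (5 Apr 2019).
Order: Szabo, Chaudhari, Eriksen, Johansson, Reyes.

Eriksen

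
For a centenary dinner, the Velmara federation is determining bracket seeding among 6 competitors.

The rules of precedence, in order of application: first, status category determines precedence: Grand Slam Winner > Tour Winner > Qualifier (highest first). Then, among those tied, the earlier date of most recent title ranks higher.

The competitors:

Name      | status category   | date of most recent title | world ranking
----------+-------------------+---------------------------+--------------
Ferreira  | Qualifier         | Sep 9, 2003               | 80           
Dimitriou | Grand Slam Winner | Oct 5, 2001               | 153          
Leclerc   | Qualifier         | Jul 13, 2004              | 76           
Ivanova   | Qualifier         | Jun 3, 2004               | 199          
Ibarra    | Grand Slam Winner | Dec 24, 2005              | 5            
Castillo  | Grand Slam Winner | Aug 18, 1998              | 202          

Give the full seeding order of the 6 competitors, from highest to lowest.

By status category: Castillo, Dimitriou and Ibarra (Grand Slam Winner); then Ferreira, Ivanova and Leclerc (Qualifier).
Among Castillo, Dimitriou and Ibarra, by date of most recent title (earlier first): Castillo (Aug 18, 1998) before Dimitriou (Oct 5, 2001) before Ibarra (Dec 24, 2005).
Among Ferreira, Ivanova and Leclerc, by date of most recent title (earlier first): Ferreira (Sep 9, 2003) before Ivanova (Jun 3, 2004) before Leclerc (Jul 13, 2004).
Full order: Castillo, Dimitriou, Ibarra, Ferreira, Ivanova, Leclerc.

Castillo, Dimitriou, Ibarra, Ferreira, Ivanova, Leclerc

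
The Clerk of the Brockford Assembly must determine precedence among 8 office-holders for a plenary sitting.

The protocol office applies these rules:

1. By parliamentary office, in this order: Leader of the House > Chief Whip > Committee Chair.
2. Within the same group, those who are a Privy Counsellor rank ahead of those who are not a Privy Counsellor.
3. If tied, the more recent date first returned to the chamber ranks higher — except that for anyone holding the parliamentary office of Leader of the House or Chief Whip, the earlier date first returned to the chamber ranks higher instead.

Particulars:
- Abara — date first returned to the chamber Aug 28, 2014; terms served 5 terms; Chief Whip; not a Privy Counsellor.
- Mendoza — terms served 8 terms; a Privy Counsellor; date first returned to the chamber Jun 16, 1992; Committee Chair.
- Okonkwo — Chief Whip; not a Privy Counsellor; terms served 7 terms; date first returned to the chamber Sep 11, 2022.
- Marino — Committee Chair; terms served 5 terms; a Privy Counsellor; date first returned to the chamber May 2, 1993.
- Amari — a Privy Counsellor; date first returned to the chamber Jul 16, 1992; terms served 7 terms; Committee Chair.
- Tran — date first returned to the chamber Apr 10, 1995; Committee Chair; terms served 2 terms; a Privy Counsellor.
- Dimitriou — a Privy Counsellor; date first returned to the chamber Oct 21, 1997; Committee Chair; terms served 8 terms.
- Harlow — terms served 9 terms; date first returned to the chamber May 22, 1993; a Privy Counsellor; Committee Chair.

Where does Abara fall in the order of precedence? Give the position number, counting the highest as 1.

1

By parliamentary office: Abara and Okonkwo (Chief Whip); then Dimitriou, Tran, Harlow, Marino, Amari and Mendoza (Committee Chair).
Abara and Okonkwo are each not a Privy Counsellor, so the next rule applies.
Among Abara and Okonkwo, by date first returned to the chamber (earlier first) (reversed rule for this group): Abara (Aug 28, 2014) before Okonkwo (Sep 11, 2022).
Dimitriou, Tran, Harlow, Marino, Amari and Mendoza are each a Privy Counsellor, so the next rule applies.
Among Dimitriou, Tran, Harlow, Marino, Amari and Mendoza, by date first returned to the chamber (later first): Dimitriou (Oct 21, 1997) before Tran (Apr 10, 1995) before Harlow (May 22, 1993) before Marino (May 2, 1993) before Amari (Jul 16, 1992) before Mendoza (Jun 16, 1992).
Order: Abara, Okonkwo, Dimitriou, Tran, Harlow, Marino, Amari, Mendoza. So position 1.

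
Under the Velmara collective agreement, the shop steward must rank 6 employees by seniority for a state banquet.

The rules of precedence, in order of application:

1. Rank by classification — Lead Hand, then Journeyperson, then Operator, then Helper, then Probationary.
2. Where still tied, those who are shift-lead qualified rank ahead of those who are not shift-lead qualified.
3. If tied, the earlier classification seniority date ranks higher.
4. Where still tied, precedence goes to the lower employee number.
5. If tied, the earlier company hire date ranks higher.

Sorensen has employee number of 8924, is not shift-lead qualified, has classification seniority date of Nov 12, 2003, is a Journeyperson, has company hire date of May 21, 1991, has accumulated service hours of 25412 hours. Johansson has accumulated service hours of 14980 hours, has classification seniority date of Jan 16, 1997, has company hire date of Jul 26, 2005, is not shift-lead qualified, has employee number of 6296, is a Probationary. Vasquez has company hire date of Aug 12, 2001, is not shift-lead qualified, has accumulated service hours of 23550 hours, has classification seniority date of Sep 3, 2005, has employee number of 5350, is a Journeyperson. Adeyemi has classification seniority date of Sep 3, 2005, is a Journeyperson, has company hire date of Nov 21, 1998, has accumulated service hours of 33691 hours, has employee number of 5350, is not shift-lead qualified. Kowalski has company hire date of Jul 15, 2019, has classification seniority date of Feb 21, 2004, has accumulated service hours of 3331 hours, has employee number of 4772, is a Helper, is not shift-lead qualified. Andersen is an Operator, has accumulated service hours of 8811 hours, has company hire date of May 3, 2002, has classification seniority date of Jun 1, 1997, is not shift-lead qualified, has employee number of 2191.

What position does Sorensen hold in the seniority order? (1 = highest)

By classification: Sorensen, Adeyemi and Vasquez (Journeyperson); then Andersen (Operator); then Kowalski (Helper); then Johansson (Probationary).
Sorensen, Adeyemi and Vasquez are each not shift-lead qualified, so the next rule applies.
Among Sorensen, Adeyemi and Vasquez, by classification seniority date (earlier first): Sorensen (Nov 12, 2003) before Adeyemi and Vasquez (Sep 3, 2005).
Adeyemi and Vasquez both have employee number 5350, so the next rule applies.
Among Adeyemi and Vasquez, by company hire date (earlier first): Adeyemi (Nov 21, 1998) before Vasquez (Aug 12, 2001).
Order: Sorensen, Adeyemi, Vasquez, Andersen, Kowalski, Johansson. So position 1.

1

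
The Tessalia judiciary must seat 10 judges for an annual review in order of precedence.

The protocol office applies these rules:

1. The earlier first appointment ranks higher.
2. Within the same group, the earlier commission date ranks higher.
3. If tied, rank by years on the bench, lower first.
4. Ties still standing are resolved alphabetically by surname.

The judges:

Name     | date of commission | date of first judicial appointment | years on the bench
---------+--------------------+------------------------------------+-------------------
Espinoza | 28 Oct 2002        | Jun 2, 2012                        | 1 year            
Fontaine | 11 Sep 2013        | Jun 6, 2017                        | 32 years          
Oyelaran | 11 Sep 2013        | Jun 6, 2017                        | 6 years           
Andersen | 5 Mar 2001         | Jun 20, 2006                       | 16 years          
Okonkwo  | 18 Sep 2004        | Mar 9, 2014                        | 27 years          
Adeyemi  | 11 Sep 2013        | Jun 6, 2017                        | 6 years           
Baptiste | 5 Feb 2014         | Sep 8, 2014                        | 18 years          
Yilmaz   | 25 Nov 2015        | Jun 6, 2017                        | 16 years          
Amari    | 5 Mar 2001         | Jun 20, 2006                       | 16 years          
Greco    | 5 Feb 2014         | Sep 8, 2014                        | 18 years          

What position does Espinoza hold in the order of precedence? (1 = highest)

3

By date of first judicial appointment (earlier first): Amari and Andersen (both Jun 20, 2006); then Espinoza (Jun 2, 2012); then Okonkwo (Mar 9, 2014); then Baptiste and Greco (both Sep 8, 2014); then Adeyemi, Oyelaran, Fontaine and Yilmaz (each Jun 6, 2017).
Amari and Andersen both have date of commission 5 Mar 2001, so the next rule applies.
Amari and Andersen both have years on the bench 16 years, so the next rule applies.
Among Amari and Andersen, alphabetically by surname: Amari before Andersen.
Baptiste and Greco both have date of commission 5 Feb 2014, so the next rule applies.
Baptiste and Greco both have years on the bench 18 years, so the next rule applies.
Among Baptiste and Greco, alphabetically by surname: Baptiste before Greco.
Among Adeyemi, Oyelaran, Fontaine and Yilmaz, by date of commission (earlier first): Adeyemi, Oyelaran and Fontaine (11 Sep 2013) before Yilmaz (25 Nov 2015).
Among Adeyemi, Oyelaran and Fontaine, by years on the bench (lower first): Adeyemi and Oyelaran (6 years) before Fontaine (32 years).
Among Adeyemi and Oyelaran, alphabetically by surname: Adeyemi before Oyelaran.
Order: Amari, Andersen, Espinoza, Okonkwo, Baptiste, Greco, Adeyemi, Oyelaran, Fontaine, Yilmaz. So position 3.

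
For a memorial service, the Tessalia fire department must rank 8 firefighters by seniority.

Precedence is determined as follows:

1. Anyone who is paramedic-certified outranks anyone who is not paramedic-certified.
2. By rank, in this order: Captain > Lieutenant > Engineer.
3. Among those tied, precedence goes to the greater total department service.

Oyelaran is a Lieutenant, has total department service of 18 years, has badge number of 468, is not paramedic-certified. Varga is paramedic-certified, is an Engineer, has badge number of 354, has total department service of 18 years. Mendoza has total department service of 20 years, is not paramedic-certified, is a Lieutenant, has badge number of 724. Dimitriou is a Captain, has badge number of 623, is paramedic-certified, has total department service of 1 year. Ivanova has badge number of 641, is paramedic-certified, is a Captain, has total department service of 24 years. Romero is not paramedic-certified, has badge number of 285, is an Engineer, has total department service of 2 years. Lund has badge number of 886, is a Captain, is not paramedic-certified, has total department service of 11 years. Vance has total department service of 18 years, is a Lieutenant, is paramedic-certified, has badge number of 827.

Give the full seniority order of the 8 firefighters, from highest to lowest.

By the first rule: Ivanova, Dimitriou, Vance and Varga (each paramedic-certified); then Lund, Mendoza, Oyelaran and Romero (each not paramedic-certified).
Among Ivanova, Dimitriou, Vance and Varga, by rank: Ivanova and Dimitriou (Captain) before Vance (Lieutenant) before Varga (Engineer).
Among Ivanova and Dimitriou, by total department service (higher first): Ivanova (24 years) before Dimitriou (1 year).
Among Lund, Mendoza, Oyelaran and Romero, by rank: Lund (Captain) before Mendoza and Oyelaran (Lieutenant) before Romero (Engineer).
Among Mendoza and Oyelaran, by total department service (higher first): Mendoza (20 years) before Oyelaran (18 years).
Full order: Ivanova, Dimitriou, Vance, Varga, Lund, Mendoza, Oyelaran, Romero.

Ivanova, Dimitriou, Vance, Varga, Lund, Mendoza, Oyelaran, Romero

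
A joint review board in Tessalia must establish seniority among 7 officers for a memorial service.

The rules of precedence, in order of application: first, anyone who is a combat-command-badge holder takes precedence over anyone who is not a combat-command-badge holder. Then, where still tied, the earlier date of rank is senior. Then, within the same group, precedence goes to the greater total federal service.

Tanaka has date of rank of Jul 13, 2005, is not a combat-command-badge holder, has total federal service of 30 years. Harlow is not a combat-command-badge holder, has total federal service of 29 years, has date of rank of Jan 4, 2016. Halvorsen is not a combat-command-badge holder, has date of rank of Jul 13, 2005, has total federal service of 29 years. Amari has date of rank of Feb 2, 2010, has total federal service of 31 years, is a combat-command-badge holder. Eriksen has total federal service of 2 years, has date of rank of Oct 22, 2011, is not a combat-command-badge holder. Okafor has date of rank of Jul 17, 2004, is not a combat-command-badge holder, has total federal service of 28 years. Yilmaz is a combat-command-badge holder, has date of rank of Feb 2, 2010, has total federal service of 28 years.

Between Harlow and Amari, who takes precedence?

By the first rule: Amari and Yilmaz (both a combat-command-badge holder); then Okafor, Tanaka, Halvorsen, Eriksen and Harlow (each not a combat-command-badge holder).
Amari and Yilmaz both have date of rank Feb 2, 2010, so the next rule applies.
Among Amari and Yilmaz, by total federal service (higher first): Amari (31 years) before Yilmaz (28 years).
Among Okafor, Tanaka, Halvorsen, Eriksen and Harlow, by date of rank (earlier first): Okafor (Jul 17, 2004) before Tanaka and Halvorsen (Jul 13, 2005) before Eriksen (Oct 22, 2011) before Harlow (Jan 4, 2016).
Among Tanaka and Halvorsen, by total federal service (higher first): Tanaka (30 years) before Halvorsen (29 years).
So Amari takes precedence.

Amari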